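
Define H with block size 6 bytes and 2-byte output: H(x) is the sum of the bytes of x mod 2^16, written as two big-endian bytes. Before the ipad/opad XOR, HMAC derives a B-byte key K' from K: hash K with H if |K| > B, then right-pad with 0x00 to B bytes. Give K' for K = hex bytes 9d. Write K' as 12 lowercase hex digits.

Key hex bytes 9d is 1 byte ≤ B = 6; zero-pad to 6 bytes: K' = 9d 00 00 00 00 00.

9d0000000000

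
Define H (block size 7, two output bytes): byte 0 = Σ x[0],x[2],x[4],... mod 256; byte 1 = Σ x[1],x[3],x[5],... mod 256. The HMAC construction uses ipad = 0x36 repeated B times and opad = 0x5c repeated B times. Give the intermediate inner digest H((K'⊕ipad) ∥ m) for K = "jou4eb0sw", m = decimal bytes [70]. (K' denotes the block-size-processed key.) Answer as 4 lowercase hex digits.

Key "jou4eb0sw" = 6a 6f 75 34 65 62 30 73 77 is 9 bytes > B = 7, so hash it first: H(key) = eb 78, then zero-pad to 7 bytes: K' = eb 78 00 00 00 00 00.
K' ⊕ ipad = dd 4e 36 36 36 36 36.
Inner input = dd 4e 36 36 36 36 36 ∥ 46.
Inner hash: even-index sum = 383 mod 256 = 127; odd-index sum = 256 mod 256 = 0 → 7f 00.

7f00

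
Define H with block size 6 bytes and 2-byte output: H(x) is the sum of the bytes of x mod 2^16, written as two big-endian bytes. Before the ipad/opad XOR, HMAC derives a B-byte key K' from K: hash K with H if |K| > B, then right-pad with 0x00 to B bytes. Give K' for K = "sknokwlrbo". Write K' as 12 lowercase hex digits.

|K| = 10 > B = 6, so first hash the key.
H(K): sum = 115+107+110+111+107+119+108+114+98+111 = 1100 → 04 4c.
Zero-pad H(K) = 04 4c to 6 bytes: K' = 04 4c 00 00 00 00.

044c00000000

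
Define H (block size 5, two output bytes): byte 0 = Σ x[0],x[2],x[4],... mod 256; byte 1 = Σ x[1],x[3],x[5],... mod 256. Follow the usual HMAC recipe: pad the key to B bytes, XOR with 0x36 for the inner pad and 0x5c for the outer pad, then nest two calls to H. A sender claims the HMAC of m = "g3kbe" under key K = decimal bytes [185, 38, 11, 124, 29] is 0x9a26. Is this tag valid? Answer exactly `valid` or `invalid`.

invalid

Key decimal bytes [185, 38, 11, 124, 29] = b9 26 0b 7c 1d is exactly B = 5 bytes: K' = b9 26 0b 7c 1d.
K' ⊕ ipad = 8f 10 3d 4a 2b; K' ⊕ opad = e5 7a 57 20 41.
Inner hash: even-index sum = 396 mod 256 = 140; odd-index sum = 401 mod 256 = 145 → 8c 91.
Outer hash (recomputed tag): even-index sum = 526 mod 256 = 14; odd-index sum = 294 mod 256 = 38 → 0e 26.
Recomputed tag = 0e26; claimed = 9a26 → mismatch.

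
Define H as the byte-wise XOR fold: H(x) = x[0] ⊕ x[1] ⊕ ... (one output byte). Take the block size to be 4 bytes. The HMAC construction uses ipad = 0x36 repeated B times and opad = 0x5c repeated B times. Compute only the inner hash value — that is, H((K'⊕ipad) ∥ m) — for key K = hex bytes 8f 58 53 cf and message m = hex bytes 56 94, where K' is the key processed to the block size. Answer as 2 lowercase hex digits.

Key hex bytes 8f 58 53 cf is exactly B = 4 bytes: K' = 8f 58 53 cf.
K' ⊕ ipad = b9 6e 65 f9.
Inner input = b9 6e 65 f9 ∥ 56 94.
Inner hash: XOR b9⊕6e⊕65⊕f9⊕56⊕94 = 89.

89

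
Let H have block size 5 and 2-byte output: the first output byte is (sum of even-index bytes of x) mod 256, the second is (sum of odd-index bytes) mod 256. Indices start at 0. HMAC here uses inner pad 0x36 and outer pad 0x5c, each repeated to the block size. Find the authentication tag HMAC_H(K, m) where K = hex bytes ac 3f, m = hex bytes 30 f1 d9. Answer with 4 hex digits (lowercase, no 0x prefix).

f0b6

Key hex bytes ac 3f is 2 bytes ≤ B = 5; zero-pad to 5 bytes: K' = ac 3f 00 00 00.
K' ⊕ ipad = 9a 09 36 36 36.  K' ⊕ opad = f0 63 5c 5c 5c.
Inner input = (K'⊕ipad) ∥ m = 9a 09 36 36 36 ∥ 30 f1 d9.
Inner hash: even-index sum = 503 mod 256 = 247; odd-index sum = 328 mod 256 = 72 → f7 48.
Outer input = (K'⊕opad) ∥ inner = f0 63 5c 5c 5c ∥ f7 48.
Outer hash (tag): even-index sum = 496 mod 256 = 240; odd-index sum = 438 mod 256 = 182 → f0 b6.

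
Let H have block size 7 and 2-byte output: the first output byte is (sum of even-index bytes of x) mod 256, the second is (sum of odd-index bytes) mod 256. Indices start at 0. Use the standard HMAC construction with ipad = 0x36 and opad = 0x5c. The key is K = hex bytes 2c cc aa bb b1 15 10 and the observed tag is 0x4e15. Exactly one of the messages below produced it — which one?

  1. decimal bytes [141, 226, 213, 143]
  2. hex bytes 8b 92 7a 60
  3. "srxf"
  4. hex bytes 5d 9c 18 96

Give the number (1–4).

Key hex bytes 2c cc aa bb b1 15 10 is exactly B = 7 bytes: K' = 2c cc aa bb b1 15 10.
K' ⊕ ipad = 1a fa 9c 8d 87 23 26; K' ⊕ opad = 70 90 f6 e7 ed 49 4c.
m1: inner = H(1a fa 9c 8d 87 23 26 8d e2 d5 8f) = d4 0c; tag = H(70 90 f6 e7 ed 49 4c d4 0c) = ab94
m2: inner = H(1a fa 9c 8d 87 23 26 8b 92 7a 60) = 55 af; tag = H(70 90 f6 e7 ed 49 4c 55 af) = 4e15 ← matches
m3: inner = H(1a fa 9c 8d 87 23 26 73 72 78 66) = 3b 95; tag = H(70 90 f6 e7 ed 49 4c 3b 95) = 34fb
m4: inner = H(1a fa 9c 8d 87 23 26 5d 9c 18 96) = 95 1f; tag = H(70 90 f6 e7 ed 49 4c 95 1f) = be55

2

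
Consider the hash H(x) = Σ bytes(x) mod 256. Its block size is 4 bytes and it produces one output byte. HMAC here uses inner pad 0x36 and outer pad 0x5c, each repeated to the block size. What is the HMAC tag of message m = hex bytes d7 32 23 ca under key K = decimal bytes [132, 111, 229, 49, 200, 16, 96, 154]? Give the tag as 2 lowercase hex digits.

20

Key decimal bytes [132, 111, 229, 49, 200, 16, 96, 154] = 84 6f e5 31 c8 10 60 9a is 8 bytes > B = 4, so hash it first: H(key) = db, then zero-pad to 4 bytes: K' = db 00 00 00.
K' ⊕ ipad = ed 36 36 36.  K' ⊕ opad = 87 5c 5c 5c.
Inner input = (K'⊕ipad) ∥ m = ed 36 36 36 ∥ d7 32 23 ca.
Inner hash: sum = 237+54+54+54+215+50+35+202 = 901; mod 256 = 133 → 85.
Outer input = (K'⊕opad) ∥ inner = 87 5c 5c 5c ∥ 85.
Outer hash (tag): sum = 135+92+92+92+133 = 544; mod 256 = 32 → 20.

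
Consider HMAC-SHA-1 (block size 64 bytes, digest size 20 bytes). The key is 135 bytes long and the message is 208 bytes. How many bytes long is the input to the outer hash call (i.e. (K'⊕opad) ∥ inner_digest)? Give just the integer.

84

Key is 135 > 64 bytes, so it is hashed to 20 bytes then zero-padded to 64: |K'| = 64.
Outer input = (K'⊕opad) ∥ H(inner) → 64 + 20 = 84 bytes.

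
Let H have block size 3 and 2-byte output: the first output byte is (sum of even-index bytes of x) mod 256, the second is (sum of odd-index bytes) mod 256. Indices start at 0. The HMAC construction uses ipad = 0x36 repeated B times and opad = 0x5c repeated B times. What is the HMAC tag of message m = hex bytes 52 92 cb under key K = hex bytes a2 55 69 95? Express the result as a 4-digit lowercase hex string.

acbb

Key hex bytes a2 55 69 95 is 4 bytes > B = 3, so hash it first: H(key) = 0b ea, then zero-pad to 3 bytes: K' = 0b ea 00.
K' ⊕ ipad = 3d dc 36.  K' ⊕ opad = 57 b6 5c.
Inner input = (K'⊕ipad) ∥ m = 3d dc 36 ∥ 52 92 cb.
Inner hash: even-index sum = 261 mod 256 = 5; odd-index sum = 505 mod 256 = 249 → 05 f9.
Outer input = (K'⊕opad) ∥ inner = 57 b6 5c ∥ 05 f9.
Outer hash (tag): even-index sum = 428 mod 256 = 172; odd-index sum = 187 mod 256 = 187 → ac bb.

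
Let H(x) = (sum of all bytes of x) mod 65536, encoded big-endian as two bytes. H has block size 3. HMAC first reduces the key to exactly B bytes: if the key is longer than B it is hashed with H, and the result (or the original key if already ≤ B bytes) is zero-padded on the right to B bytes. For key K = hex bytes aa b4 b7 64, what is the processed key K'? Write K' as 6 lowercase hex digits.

027900

|K| = 4 > B = 3, so first hash the key.
H(K): sum = 170+180+183+100 = 633 → 02 79.
Zero-pad H(K) = 02 79 to 3 bytes: K' = 02 79 00.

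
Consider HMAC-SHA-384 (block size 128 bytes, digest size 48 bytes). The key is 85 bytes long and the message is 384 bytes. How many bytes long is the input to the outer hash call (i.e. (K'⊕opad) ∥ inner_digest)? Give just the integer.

176

Key is 85 ≤ 128 bytes, zero-padded: |K'| = 128.
Outer input = (K'⊕opad) ∥ H(inner) → 128 + 48 = 176 bytes.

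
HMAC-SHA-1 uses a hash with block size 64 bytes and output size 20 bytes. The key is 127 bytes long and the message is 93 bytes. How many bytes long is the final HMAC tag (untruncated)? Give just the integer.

20

The tag is one SHA-1 digest: 20 bytes.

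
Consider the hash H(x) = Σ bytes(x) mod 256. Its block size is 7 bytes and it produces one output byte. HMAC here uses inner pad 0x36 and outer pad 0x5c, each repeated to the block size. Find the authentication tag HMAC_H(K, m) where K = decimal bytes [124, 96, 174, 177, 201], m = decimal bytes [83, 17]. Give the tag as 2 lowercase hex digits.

16

Key decimal bytes [124, 96, 174, 177, 201] = 7c 60 ae b1 c9 is 5 bytes ≤ B = 7; zero-pad to 7 bytes: K' = 7c 60 ae b1 c9 00 00.
K' ⊕ ipad = 4a 56 98 87 ff 36 36.  K' ⊕ opad = 20 3c f2 ed 95 5c 5c.
Inner input = (K'⊕ipad) ∥ m = 4a 56 98 87 ff 36 36 ∥ 53 11.
Inner hash: sum = 74+86+152+135+255+54+54+83+17 = 910; mod 256 = 142 → 8e.
Outer input = (K'⊕opad) ∥ inner = 20 3c f2 ed 95 5c 5c ∥ 8e.
Outer hash (tag): sum = 32+60+242+237+149+92+92+142 = 1046; mod 256 = 22 → 16.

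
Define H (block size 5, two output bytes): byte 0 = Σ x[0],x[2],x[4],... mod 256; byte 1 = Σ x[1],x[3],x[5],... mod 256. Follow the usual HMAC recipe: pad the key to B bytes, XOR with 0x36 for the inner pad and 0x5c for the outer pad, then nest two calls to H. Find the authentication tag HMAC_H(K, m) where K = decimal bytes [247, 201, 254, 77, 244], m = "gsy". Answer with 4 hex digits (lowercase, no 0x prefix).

4f64

Key decimal bytes [247, 201, 254, 77, 244] = f7 c9 fe 4d f4 is exactly B = 5 bytes: K' = f7 c9 fe 4d f4.
K' ⊕ ipad = c1 ff c8 7b c2.  K' ⊕ opad = ab 95 a2 11 a8.
Inner input = (K'⊕ipad) ∥ m = c1 ff c8 7b c2 ∥ 67 73 79.
Inner hash: even-index sum = 702 mod 256 = 190; odd-index sum = 602 mod 256 = 90 → be 5a.
Outer input = (K'⊕opad) ∥ inner = ab 95 a2 11 a8 ∥ be 5a.
Outer hash (tag): even-index sum = 591 mod 256 = 79; odd-index sum = 356 mod 256 = 100 → 4f 64.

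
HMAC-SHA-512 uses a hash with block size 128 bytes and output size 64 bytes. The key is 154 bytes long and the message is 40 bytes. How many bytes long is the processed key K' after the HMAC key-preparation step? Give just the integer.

Key is 154 > 128 bytes, so it is hashed to 64 bytes then zero-padded to 128: |K'| = 128.

128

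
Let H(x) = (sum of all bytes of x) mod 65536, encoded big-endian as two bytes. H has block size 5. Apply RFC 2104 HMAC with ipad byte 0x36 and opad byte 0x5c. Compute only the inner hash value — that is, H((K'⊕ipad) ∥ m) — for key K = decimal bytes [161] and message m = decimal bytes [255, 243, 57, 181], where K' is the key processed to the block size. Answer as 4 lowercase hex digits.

Key decimal bytes [161] = a1 is 1 byte ≤ B = 5; zero-pad to 5 bytes: K' = a1 00 00 00 00.
K' ⊕ ipad = 97 36 36 36 36.
Inner input = 97 36 36 36 36 ∥ ff f3 39 b5.
Inner hash: sum = 151+54+54+54+54+255+243+57+181 = 1103 → 04 4f.

044f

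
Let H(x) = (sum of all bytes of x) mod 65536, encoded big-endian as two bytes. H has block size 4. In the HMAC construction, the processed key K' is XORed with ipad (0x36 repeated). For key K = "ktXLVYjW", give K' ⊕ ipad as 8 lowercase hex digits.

Key "ktXLVYjW" = 6b 74 58 4c 56 59 6a 57 is 8 bytes > B = 4, so hash it first: H(key) = 02 f3, then zero-pad to 4 bytes: K' = 02 f3 00 00.
XOR each byte with 0x36: 02⊕36=34, f3⊕36=c5, 00⊕36=36, 00⊕36=36.

34c53636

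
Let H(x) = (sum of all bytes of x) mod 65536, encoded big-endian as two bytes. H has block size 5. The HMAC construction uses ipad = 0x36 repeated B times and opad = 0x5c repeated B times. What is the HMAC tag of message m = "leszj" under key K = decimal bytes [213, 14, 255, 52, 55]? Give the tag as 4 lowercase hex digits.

Key decimal bytes [213, 14, 255, 52, 55] = d5 0e ff 34 37 is exactly B = 5 bytes: K' = d5 0e ff 34 37.
K' ⊕ ipad = e3 38 c9 02 01.  K' ⊕ opad = 89 52 a3 68 6b.
Inner input = (K'⊕ipad) ∥ m = e3 38 c9 02 01 ∥ 6c 65 73 7a 6a.
Inner hash: sum = 227+56+201+2+1+108+101+115+122+106 = 1039 → 04 0f.
Outer input = (K'⊕opad) ∥ inner = 89 52 a3 68 6b ∥ 04 0f.
Outer hash (tag): sum = 137+82+163+104+107+4+15 = 612 → 02 64.

0264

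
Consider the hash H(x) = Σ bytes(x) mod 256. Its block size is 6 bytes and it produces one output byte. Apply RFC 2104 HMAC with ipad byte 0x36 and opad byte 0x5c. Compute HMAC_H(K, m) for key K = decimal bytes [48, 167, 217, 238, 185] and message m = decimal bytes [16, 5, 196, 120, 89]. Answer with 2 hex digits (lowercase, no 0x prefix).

ac

Key decimal bytes [48, 167, 217, 238, 185] = 30 a7 d9 ee b9 is 5 bytes ≤ B = 6; zero-pad to 6 bytes: K' = 30 a7 d9 ee b9 00.
K' ⊕ ipad = 06 91 ef d8 8f 36.  K' ⊕ opad = 6c fb 85 b2 e5 5c.
Inner input = (K'⊕ipad) ∥ m = 06 91 ef d8 8f 36 ∥ 10 05 c4 78 59.
Inner hash: sum = 6+145+239+216+143+54+16+5+196+120+89 = 1229; mod 256 = 205 → cd.
Outer input = (K'⊕opad) ∥ inner = 6c fb 85 b2 e5 5c ∥ cd.
Outer hash (tag): sum = 108+251+133+178+229+92+205 = 1196; mod 256 = 172 → ac.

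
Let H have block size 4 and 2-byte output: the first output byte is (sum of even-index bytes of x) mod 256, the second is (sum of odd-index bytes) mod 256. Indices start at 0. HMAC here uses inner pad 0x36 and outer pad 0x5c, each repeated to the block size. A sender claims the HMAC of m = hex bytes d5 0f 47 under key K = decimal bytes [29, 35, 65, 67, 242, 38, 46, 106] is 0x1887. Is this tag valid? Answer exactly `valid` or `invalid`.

invalid

Key decimal bytes [29, 35, 65, 67, 242, 38, 46, 106] = 1d 23 41 43 f2 26 2e 6a is 8 bytes > B = 4, so hash it first: H(key) = 7e f6, then zero-pad to 4 bytes: K' = 7e f6 00 00.
K' ⊕ ipad = 48 c0 36 36; K' ⊕ opad = 22 aa 5c 5c.
Inner hash: even-index sum = 410 mod 256 = 154; odd-index sum = 261 mod 256 = 5 → 9a 05.
Outer hash (recomputed tag): even-index sum = 280 mod 256 = 24; odd-index sum = 267 mod 256 = 11 → 18 0b.
Recomputed tag = 180b; claimed = 1887 → mismatch.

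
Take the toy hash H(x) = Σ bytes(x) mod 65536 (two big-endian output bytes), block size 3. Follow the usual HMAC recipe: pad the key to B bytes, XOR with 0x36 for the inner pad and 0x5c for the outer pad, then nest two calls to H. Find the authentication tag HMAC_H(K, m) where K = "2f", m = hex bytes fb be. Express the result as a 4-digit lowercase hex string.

Key "2f" = 32 66 is 2 bytes ≤ B = 3; zero-pad to 3 bytes: K' = 32 66 00.
K' ⊕ ipad = 04 50 36.  K' ⊕ opad = 6e 3a 5c.
Inner input = (K'⊕ipad) ∥ m = 04 50 36 ∥ fb be.
Inner hash: sum = 4+80+54+251+190 = 579 → 02 43.
Outer input = (K'⊕opad) ∥ inner = 6e 3a 5c ∥ 02 43.
Outer hash (tag): sum = 110+58+92+2+67 = 329 → 01 49.

0149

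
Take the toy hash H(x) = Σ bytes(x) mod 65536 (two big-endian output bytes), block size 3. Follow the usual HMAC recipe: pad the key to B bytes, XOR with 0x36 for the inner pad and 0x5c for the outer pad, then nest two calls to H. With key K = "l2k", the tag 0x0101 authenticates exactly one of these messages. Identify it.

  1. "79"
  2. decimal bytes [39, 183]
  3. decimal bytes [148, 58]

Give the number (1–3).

1

Key "l2k" = 6c 32 6b is exactly B = 3 bytes: K' = 6c 32 6b.
K' ⊕ ipad = 5a 04 5d; K' ⊕ opad = 30 6e 37.
m1: inner = H(5a 04 5d 37 39) = 01 2b; tag = H(30 6e 37 01 2b) = 0101 ← matches
m2: inner = H(5a 04 5d 27 b7) = 01 99; tag = H(30 6e 37 01 99) = 016f
m3: inner = H(5a 04 5d 94 3a) = 01 89; tag = H(30 6e 37 01 89) = 015f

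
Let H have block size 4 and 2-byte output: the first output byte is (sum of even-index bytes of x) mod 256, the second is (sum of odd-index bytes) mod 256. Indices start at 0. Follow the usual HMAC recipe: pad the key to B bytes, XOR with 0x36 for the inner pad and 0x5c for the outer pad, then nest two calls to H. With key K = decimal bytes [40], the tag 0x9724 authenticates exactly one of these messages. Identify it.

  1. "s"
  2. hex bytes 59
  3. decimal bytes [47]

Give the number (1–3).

1

Key decimal bytes [40] = 28 is 1 byte ≤ B = 4; zero-pad to 4 bytes: K' = 28 00 00 00.
K' ⊕ ipad = 1e 36 36 36; K' ⊕ opad = 74 5c 5c 5c.
m1: inner = H(1e 36 36 36 73) = c7 6c; tag = H(74 5c 5c 5c c7 6c) = 9724 ← matches
m2: inner = H(1e 36 36 36 59) = ad 6c; tag = H(74 5c 5c 5c ad 6c) = 7d24
m3: inner = H(1e 36 36 36 2f) = 83 6c; tag = H(74 5c 5c 5c 83 6c) = 5324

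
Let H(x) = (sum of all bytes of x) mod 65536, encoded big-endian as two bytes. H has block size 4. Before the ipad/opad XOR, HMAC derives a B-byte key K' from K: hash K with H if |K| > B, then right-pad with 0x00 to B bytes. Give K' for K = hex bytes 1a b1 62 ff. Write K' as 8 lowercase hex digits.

Key hex bytes 1a b1 62 ff is exactly B = 4 bytes: K' = 1a b1 62 ff.

1ab162ff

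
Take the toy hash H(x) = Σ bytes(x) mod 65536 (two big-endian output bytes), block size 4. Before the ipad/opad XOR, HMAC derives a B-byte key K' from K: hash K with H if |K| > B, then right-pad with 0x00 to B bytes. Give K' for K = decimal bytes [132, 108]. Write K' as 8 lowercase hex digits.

Key decimal bytes [132, 108] = 84 6c is 2 bytes ≤ B = 4; zero-pad to 4 bytes: K' = 84 6c 00 00.

846c0000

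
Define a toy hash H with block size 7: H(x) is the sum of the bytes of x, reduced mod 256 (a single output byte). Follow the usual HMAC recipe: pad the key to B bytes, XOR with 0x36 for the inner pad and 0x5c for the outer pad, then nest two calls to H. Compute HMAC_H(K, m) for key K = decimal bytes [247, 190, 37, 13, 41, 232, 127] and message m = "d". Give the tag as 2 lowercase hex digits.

Key decimal bytes [247, 190, 37, 13, 41, 232, 127] = f7 be 25 0d 29 e8 7f is exactly B = 7 bytes: K' = f7 be 25 0d 29 e8 7f.
K' ⊕ ipad = c1 88 13 3b 1f de 49.  K' ⊕ opad = ab e2 79 51 75 b4 23.
Inner input = (K'⊕ipad) ∥ m = c1 88 13 3b 1f de 49 ∥ 64.
Inner hash: sum = 193+136+19+59+31+222+73+100 = 833; mod 256 = 65 → 41.
Outer input = (K'⊕opad) ∥ inner = ab e2 79 51 75 b4 23 ∥ 41.
Outer hash (tag): sum = 171+226+121+81+117+180+35+65 = 996; mod 256 = 228 → e4.

e4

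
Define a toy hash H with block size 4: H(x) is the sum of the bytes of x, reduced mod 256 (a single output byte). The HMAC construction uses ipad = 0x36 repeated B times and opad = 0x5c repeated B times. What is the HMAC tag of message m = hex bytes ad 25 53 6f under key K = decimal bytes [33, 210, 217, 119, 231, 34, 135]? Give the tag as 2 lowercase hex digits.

be

Key decimal bytes [33, 210, 217, 119, 231, 34, 135] = 21 d2 d9 77 e7 22 87 is 7 bytes > B = 4, so hash it first: H(key) = d3, then zero-pad to 4 bytes: K' = d3 00 00 00.
K' ⊕ ipad = e5 36 36 36.  K' ⊕ opad = 8f 5c 5c 5c.
Inner input = (K'⊕ipad) ∥ m = e5 36 36 36 ∥ ad 25 53 6f.
Inner hash: sum = 229+54+54+54+173+37+83+111 = 795; mod 256 = 27 → 1b.
Outer input = (K'⊕opad) ∥ inner = 8f 5c 5c 5c ∥ 1b.
Outer hash (tag): sum = 143+92+92+92+27 = 446; mod 256 = 190 → be.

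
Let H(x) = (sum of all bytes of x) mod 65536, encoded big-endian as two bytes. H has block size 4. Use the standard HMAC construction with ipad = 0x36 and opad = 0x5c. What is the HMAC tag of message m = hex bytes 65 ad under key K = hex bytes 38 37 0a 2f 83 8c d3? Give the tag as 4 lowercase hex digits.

Key hex bytes 38 37 0a 2f 83 8c d3 is 7 bytes > B = 4, so hash it first: H(key) = 02 8a, then zero-pad to 4 bytes: K' = 02 8a 00 00.
K' ⊕ ipad = 34 bc 36 36.  K' ⊕ opad = 5e d6 5c 5c.
Inner input = (K'⊕ipad) ∥ m = 34 bc 36 36 ∥ 65 ad.
Inner hash: sum = 52+188+54+54+101+173 = 622 → 02 6e.
Outer input = (K'⊕opad) ∥ inner = 5e d6 5c 5c ∥ 02 6e.
Outer hash (tag): sum = 94+214+92+92+2+110 = 604 → 02 5c.

025c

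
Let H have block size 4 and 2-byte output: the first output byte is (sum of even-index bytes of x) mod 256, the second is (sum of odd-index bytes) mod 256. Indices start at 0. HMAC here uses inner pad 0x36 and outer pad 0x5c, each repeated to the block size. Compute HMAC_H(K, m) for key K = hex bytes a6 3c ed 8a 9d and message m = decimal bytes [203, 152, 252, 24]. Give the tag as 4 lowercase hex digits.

Key hex bytes a6 3c ed 8a 9d is 5 bytes > B = 4, so hash it first: H(key) = 30 c6, then zero-pad to 4 bytes: K' = 30 c6 00 00.
K' ⊕ ipad = 06 f0 36 36.  K' ⊕ opad = 6c 9a 5c 5c.
Inner input = (K'⊕ipad) ∥ m = 06 f0 36 36 ∥ cb 98 fc 18.
Inner hash: even-index sum = 515 mod 256 = 3; odd-index sum = 470 mod 256 = 214 → 03 d6.
Outer input = (K'⊕opad) ∥ inner = 6c 9a 5c 5c ∥ 03 d6.
Outer hash (tag): even-index sum = 203 mod 256 = 203; odd-index sum = 460 mod 256 = 204 → cb cc.

cbcc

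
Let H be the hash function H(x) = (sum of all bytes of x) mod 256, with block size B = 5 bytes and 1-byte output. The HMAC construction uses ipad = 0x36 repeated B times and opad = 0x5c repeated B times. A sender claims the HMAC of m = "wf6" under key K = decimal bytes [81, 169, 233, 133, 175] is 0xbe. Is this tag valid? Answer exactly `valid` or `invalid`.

invalid

Key decimal bytes [81, 169, 233, 133, 175] = 51 a9 e9 85 af is exactly B = 5 bytes: K' = 51 a9 e9 85 af.
K' ⊕ ipad = 67 9f df b3 99; K' ⊕ opad = 0d f5 b5 d9 f3.
Inner hash: sum = 103+159+223+179+153+119+102+54 = 1092; mod 256 = 68 → 44.
Outer hash (recomputed tag): sum = 13+245+181+217+243+68 = 967; mod 256 = 199 → c7.
Recomputed tag = c7; claimed = be → mismatch.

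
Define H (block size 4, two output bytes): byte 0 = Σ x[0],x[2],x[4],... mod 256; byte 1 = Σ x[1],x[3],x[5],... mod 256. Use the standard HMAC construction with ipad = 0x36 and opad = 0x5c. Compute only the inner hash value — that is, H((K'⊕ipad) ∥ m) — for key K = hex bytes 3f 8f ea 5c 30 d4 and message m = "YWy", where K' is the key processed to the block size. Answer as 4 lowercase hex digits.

7716

Key hex bytes 3f 8f ea 5c 30 d4 is 6 bytes > B = 4, so hash it first: H(key) = 59 bf, then zero-pad to 4 bytes: K' = 59 bf 00 00.
K' ⊕ ipad = 6f 89 36 36.
Inner input = 6f 89 36 36 ∥ 59 57 79.
Inner hash: even-index sum = 375 mod 256 = 119; odd-index sum = 278 mod 256 = 22 → 77 16.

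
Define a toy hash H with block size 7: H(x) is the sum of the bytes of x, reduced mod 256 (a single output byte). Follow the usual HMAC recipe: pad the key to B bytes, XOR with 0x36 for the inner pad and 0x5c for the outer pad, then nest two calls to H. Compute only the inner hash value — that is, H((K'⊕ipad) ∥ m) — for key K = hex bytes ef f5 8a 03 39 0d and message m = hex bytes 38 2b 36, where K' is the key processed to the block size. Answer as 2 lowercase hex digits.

a6

Key hex bytes ef f5 8a 03 39 0d is 6 bytes ≤ B = 7; zero-pad to 7 bytes: K' = ef f5 8a 03 39 0d 00.
K' ⊕ ipad = d9 c3 bc 35 0f 3b 36.
Inner input = d9 c3 bc 35 0f 3b 36 ∥ 38 2b 36.
Inner hash: sum = 217+195+188+53+15+59+54+56+43+54 = 934; mod 256 = 166 → a6.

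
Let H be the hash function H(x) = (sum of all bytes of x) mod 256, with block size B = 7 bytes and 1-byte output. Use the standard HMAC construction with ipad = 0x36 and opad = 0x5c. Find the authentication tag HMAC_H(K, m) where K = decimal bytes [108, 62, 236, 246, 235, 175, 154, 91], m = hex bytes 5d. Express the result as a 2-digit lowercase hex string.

Key decimal bytes [108, 62, 236, 246, 235, 175, 154, 91] = 6c 3e ec f6 eb af 9a 5b is 8 bytes > B = 7, so hash it first: H(key) = 1b, then zero-pad to 7 bytes: K' = 1b 00 00 00 00 00 00.
K' ⊕ ipad = 2d 36 36 36 36 36 36.  K' ⊕ opad = 47 5c 5c 5c 5c 5c 5c.
Inner input = (K'⊕ipad) ∥ m = 2d 36 36 36 36 36 36 ∥ 5d.
Inner hash: sum = 45+54+54+54+54+54+54+93 = 462; mod 256 = 206 → ce.
Outer input = (K'⊕opad) ∥ inner = 47 5c 5c 5c 5c 5c 5c ∥ ce.
Outer hash (tag): sum = 71+92+92+92+92+92+92+206 = 829; mod 256 = 61 → 3d.

3d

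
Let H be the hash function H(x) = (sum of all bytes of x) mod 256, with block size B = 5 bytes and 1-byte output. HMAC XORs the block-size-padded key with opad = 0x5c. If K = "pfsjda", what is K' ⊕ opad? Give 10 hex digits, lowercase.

Key "pfsjda" = 70 66 73 6a 64 61 is 6 bytes > B = 5, so hash it first: H(key) = 78, then zero-pad to 5 bytes: K' = 78 00 00 00 00.
XOR each byte with 0x5c: 78⊕5c=24, 00⊕5c=5c, 00⊕5c=5c, 00⊕5c=5c, 00⊕5c=5c.

245c5c5c5c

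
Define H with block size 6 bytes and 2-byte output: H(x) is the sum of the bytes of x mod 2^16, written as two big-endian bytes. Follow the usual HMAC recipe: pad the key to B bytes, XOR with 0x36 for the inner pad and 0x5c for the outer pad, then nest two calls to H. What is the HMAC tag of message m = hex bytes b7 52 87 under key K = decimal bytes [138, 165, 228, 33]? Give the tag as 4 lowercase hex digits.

03f4

Key decimal bytes [138, 165, 228, 33] = 8a a5 e4 21 is 4 bytes ≤ B = 6; zero-pad to 6 bytes: K' = 8a a5 e4 21 00 00.
K' ⊕ ipad = bc 93 d2 17 36 36.  K' ⊕ opad = d6 f9 b8 7d 5c 5c.
Inner input = (K'⊕ipad) ∥ m = bc 93 d2 17 36 36 ∥ b7 52 87.
Inner hash: sum = 188+147+210+23+54+54+183+82+135 = 1076 → 04 34.
Outer input = (K'⊕opad) ∥ inner = d6 f9 b8 7d 5c 5c ∥ 04 34.
Outer hash (tag): sum = 214+249+184+125+92+92+4+52 = 1012 → 03 f4.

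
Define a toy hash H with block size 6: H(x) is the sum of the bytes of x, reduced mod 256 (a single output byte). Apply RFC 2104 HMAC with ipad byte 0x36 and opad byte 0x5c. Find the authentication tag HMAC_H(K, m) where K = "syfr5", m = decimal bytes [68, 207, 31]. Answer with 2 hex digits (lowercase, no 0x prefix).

14

Key "syfr5" = 73 79 66 72 35 is 5 bytes ≤ B = 6; zero-pad to 6 bytes: K' = 73 79 66 72 35 00.
K' ⊕ ipad = 45 4f 50 44 03 36.  K' ⊕ opad = 2f 25 3a 2e 69 5c.
Inner input = (K'⊕ipad) ∥ m = 45 4f 50 44 03 36 ∥ 44 cf 1f.
Inner hash: sum = 69+79+80+68+3+54+68+207+31 = 659; mod 256 = 147 → 93.
Outer input = (K'⊕opad) ∥ inner = 2f 25 3a 2e 69 5c ∥ 93.
Outer hash (tag): sum = 47+37+58+46+105+92+147 = 532; mod 256 = 20 → 14.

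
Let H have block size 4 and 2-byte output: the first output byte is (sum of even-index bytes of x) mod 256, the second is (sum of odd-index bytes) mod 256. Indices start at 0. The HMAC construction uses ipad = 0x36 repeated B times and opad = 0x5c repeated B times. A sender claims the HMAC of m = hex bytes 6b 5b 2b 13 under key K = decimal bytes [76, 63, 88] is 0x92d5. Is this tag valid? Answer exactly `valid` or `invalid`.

Key decimal bytes [76, 63, 88] = 4c 3f 58 is 3 bytes ≤ B = 4; zero-pad to 4 bytes: K' = 4c 3f 58 00.
K' ⊕ ipad = 7a 09 6e 36; K' ⊕ opad = 10 63 04 5c.
Inner hash: even-index sum = 382 mod 256 = 126; odd-index sum = 173 mod 256 = 173 → 7e ad.
Outer hash (recomputed tag): even-index sum = 146 mod 256 = 146; odd-index sum = 364 mod 256 = 108 → 92 6c.
Recomputed tag = 926c; claimed = 92d5 → mismatch.

invalid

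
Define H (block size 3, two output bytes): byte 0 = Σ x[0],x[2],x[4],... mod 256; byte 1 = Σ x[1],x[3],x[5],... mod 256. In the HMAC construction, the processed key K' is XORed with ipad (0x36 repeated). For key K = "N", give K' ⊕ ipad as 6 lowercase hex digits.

Key "N" = 4e is 1 byte ≤ B = 3; zero-pad to 3 bytes: K' = 4e 00 00.
XOR each byte with 0x36: 4e⊕36=78, 00⊕36=36, 00⊕36=36.

783636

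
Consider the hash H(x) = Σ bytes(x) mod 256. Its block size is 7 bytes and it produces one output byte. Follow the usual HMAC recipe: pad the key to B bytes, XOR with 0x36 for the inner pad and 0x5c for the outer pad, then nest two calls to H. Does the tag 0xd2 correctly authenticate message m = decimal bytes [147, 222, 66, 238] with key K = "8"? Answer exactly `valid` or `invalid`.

invalid

Key "8" = 38 is 1 byte ≤ B = 7; zero-pad to 7 bytes: K' = 38 00 00 00 00 00 00.
K' ⊕ ipad = 0e 36 36 36 36 36 36; K' ⊕ opad = 64 5c 5c 5c 5c 5c 5c.
Inner hash: sum = 14+54+54+54+54+54+54+147+222+66+238 = 1011; mod 256 = 243 → f3.
Outer hash (recomputed tag): sum = 100+92+92+92+92+92+92+243 = 895; mod 256 = 127 → 7f.
Recomputed tag = 7f; claimed = d2 → mismatch.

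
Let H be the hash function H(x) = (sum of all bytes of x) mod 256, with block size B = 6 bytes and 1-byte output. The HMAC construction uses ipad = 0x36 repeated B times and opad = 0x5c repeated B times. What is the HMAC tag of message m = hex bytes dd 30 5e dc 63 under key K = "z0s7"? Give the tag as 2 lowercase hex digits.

92

Key "z0s7" = 7a 30 73 37 is 4 bytes ≤ B = 6; zero-pad to 6 bytes: K' = 7a 30 73 37 00 00.
K' ⊕ ipad = 4c 06 45 01 36 36.  K' ⊕ opad = 26 6c 2f 6b 5c 5c.
Inner input = (K'⊕ipad) ∥ m = 4c 06 45 01 36 36 ∥ dd 30 5e dc 63.
Inner hash: sum = 76+6+69+1+54+54+221+48+94+220+99 = 942; mod 256 = 174 → ae.
Outer input = (K'⊕opad) ∥ inner = 26 6c 2f 6b 5c 5c ∥ ae.
Outer hash (tag): sum = 38+108+47+107+92+92+174 = 658; mod 256 = 146 → 92.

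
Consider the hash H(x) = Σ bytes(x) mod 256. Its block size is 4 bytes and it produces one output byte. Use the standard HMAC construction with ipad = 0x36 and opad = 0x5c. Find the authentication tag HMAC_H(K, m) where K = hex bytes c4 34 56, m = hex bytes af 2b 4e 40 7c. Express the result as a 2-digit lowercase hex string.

d4

Key hex bytes c4 34 56 is 3 bytes ≤ B = 4; zero-pad to 4 bytes: K' = c4 34 56 00.
K' ⊕ ipad = f2 02 60 36.  K' ⊕ opad = 98 68 0a 5c.
Inner input = (K'⊕ipad) ∥ m = f2 02 60 36 ∥ af 2b 4e 40 7c.
Inner hash: sum = 242+2+96+54+175+43+78+64+124 = 878; mod 256 = 110 → 6e.
Outer input = (K'⊕opad) ∥ inner = 98 68 0a 5c ∥ 6e.
Outer hash (tag): sum = 152+104+10+92+110 = 468; mod 256 = 212 → d4.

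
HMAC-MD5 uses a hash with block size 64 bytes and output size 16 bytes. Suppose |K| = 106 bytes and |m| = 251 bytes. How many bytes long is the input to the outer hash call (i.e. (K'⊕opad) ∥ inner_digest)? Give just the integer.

Key is 106 > 64 bytes, so it is hashed to 16 bytes then zero-padded to 64: |K'| = 64.
Outer input = (K'⊕opad) ∥ H(inner) → 64 + 16 = 80 bytes.

80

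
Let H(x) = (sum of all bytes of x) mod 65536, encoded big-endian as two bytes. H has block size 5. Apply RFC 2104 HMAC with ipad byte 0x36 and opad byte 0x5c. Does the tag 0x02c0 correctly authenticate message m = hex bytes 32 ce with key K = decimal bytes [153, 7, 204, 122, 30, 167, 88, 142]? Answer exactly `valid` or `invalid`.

valid

Key decimal bytes [153, 7, 204, 122, 30, 167, 88, 142] = 99 07 cc 7a 1e a7 58 8e is 8 bytes > B = 5, so hash it first: H(key) = 03 91, then zero-pad to 5 bytes: K' = 03 91 00 00 00.
K' ⊕ ipad = 35 a7 36 36 36; K' ⊕ opad = 5f cd 5c 5c 5c.
Inner hash: sum = 53+167+54+54+54+50+206 = 638 → 02 7e.
Outer hash (recomputed tag): sum = 95+205+92+92+92+2+126 = 704 → 02 c0.
Recomputed tag = 02c0; claimed = 02c0 → match.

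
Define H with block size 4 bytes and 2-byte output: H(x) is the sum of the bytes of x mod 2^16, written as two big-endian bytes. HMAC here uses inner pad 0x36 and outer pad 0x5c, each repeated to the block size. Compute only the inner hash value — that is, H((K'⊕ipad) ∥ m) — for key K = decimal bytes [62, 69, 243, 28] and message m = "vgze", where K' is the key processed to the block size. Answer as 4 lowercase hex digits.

Key decimal bytes [62, 69, 243, 28] = 3e 45 f3 1c is exactly B = 4 bytes: K' = 3e 45 f3 1c.
K' ⊕ ipad = 08 73 c5 2a.
Inner input = 08 73 c5 2a ∥ 76 67 7a 65.
Inner hash: sum = 8+115+197+42+118+103+122+101 = 806 → 03 26.

0326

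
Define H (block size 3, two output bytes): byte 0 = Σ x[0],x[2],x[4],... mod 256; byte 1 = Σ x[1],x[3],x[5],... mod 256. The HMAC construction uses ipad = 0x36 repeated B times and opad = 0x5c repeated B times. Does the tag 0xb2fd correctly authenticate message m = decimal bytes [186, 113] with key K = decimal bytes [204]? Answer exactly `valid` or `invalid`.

invalid

Key decimal bytes [204] = cc is 1 byte ≤ B = 3; zero-pad to 3 bytes: K' = cc 00 00.
K' ⊕ ipad = fa 36 36; K' ⊕ opad = 90 5c 5c.
Inner hash: even-index sum = 417 mod 256 = 161; odd-index sum = 240 mod 256 = 240 → a1 f0.
Outer hash (recomputed tag): even-index sum = 476 mod 256 = 220; odd-index sum = 253 mod 256 = 253 → dc fd.
Recomputed tag = dcfd; claimed = b2fd → mismatch.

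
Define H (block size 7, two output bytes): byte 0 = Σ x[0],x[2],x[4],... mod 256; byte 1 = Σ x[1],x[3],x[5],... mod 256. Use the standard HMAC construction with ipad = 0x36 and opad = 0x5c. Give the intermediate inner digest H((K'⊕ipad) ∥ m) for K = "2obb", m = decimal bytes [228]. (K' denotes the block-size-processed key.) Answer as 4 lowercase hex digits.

Key "2obb" = 32 6f 62 62 is 4 bytes ≤ B = 7; zero-pad to 7 bytes: K' = 32 6f 62 62 00 00 00.
K' ⊕ ipad = 04 59 54 54 36 36 36.
Inner input = 04 59 54 54 36 36 36 ∥ e4.
Inner hash: even-index sum = 196 mod 256 = 196; odd-index sum = 455 mod 256 = 199 → c4 c7.

c4c7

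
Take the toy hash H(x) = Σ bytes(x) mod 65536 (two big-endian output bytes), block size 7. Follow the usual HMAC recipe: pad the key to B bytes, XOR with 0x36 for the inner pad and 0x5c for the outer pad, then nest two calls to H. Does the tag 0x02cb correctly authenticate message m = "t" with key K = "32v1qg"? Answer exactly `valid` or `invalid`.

valid

Key "32v1qg" = 33 32 76 31 71 67 is 6 bytes ≤ B = 7; zero-pad to 7 bytes: K' = 33 32 76 31 71 67 00.
K' ⊕ ipad = 05 04 40 07 47 51 36; K' ⊕ opad = 6f 6e 2a 6d 2d 3b 5c.
Inner hash: sum = 5+4+64+7+71+81+54+116 = 402 → 01 92.
Outer hash (recomputed tag): sum = 111+110+42+109+45+59+92+1+146 = 715 → 02 cb.
Recomputed tag = 02cb; claimed = 02cb → match.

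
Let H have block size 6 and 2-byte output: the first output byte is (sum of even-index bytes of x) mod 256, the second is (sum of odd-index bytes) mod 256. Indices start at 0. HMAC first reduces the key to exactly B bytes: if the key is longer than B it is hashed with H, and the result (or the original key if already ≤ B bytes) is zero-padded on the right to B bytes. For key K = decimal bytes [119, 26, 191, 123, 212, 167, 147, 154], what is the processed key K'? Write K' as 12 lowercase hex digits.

|K| = 8 > B = 6, so first hash the key.
H(K): even-index sum = 669 mod 256 = 157; odd-index sum = 470 mod 256 = 214 → 9d d6.
Zero-pad H(K) = 9d d6 to 6 bytes: K' = 9d d6 00 00 00 00.

9dd600000000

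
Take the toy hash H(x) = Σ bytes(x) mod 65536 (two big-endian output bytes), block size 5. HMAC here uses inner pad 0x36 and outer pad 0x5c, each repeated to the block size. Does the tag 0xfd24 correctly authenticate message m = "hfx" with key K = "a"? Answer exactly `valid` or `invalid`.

Key "a" = 61 is 1 byte ≤ B = 5; zero-pad to 5 bytes: K' = 61 00 00 00 00.
K' ⊕ ipad = 57 36 36 36 36; K' ⊕ opad = 3d 5c 5c 5c 5c.
Inner hash: sum = 87+54+54+54+54+104+102+120 = 629 → 02 75.
Outer hash (recomputed tag): sum = 61+92+92+92+92+2+117 = 548 → 02 24.
Recomputed tag = 0224; claimed = fd24 → mismatch.

invalid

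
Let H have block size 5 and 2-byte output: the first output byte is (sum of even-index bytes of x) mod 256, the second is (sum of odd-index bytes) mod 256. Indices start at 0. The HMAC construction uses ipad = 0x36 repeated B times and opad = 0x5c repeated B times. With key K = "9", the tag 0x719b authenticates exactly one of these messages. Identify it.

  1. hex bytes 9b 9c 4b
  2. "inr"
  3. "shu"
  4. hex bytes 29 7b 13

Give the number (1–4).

3

Key "9" = 39 is 1 byte ≤ B = 5; zero-pad to 5 bytes: K' = 39 00 00 00 00.
K' ⊕ ipad = 0f 36 36 36 36; K' ⊕ opad = 65 5c 5c 5c 5c.
m1: inner = H(0f 36 36 36 36 9b 9c 4b) = 17 52; tag = H(65 5c 5c 5c 5c 17 52) = 6fcf
m2: inner = H(0f 36 36 36 36 69 6e 72) = e9 47; tag = H(65 5c 5c 5c 5c e9 47) = 64a1
m3: inner = H(0f 36 36 36 36 73 68 75) = e3 54; tag = H(65 5c 5c 5c 5c e3 54) = 719b ← matches
m4: inner = H(0f 36 36 36 36 29 7b 13) = f6 a8; tag = H(65 5c 5c 5c 5c f6 a8) = c5ae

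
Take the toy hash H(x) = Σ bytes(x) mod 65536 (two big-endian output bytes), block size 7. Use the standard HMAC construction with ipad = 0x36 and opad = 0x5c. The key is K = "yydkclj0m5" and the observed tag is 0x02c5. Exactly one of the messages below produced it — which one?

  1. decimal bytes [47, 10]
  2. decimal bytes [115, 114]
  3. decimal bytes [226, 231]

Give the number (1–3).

Key "yydkclj0m5" = 79 79 64 6b 63 6c 6a 30 6d 35 is 10 bytes > B = 7, so hash it first: H(key) = 03 cc, then zero-pad to 7 bytes: K' = 03 cc 00 00 00 00 00.
K' ⊕ ipad = 35 fa 36 36 36 36 36; K' ⊕ opad = 5f 90 5c 5c 5c 5c 5c.
m1: inner = H(35 fa 36 36 36 36 36 2f 0a) = 02 76; tag = H(5f 90 5c 5c 5c 5c 5c 02 76) = 0333
m2: inner = H(35 fa 36 36 36 36 36 73 72) = 03 22; tag = H(5f 90 5c 5c 5c 5c 5c 03 22) = 02e0
m3: inner = H(35 fa 36 36 36 36 36 e2 e7) = 04 06; tag = H(5f 90 5c 5c 5c 5c 5c 04 06) = 02c5 ← matches

3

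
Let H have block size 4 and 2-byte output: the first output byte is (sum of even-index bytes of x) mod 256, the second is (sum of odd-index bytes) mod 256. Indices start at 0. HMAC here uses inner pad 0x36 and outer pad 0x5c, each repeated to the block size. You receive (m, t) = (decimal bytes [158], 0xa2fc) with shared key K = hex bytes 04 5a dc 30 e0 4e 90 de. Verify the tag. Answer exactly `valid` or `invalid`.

valid

Key hex bytes 04 5a dc 30 e0 4e 90 de is 8 bytes > B = 4, so hash it first: H(key) = 50 b6, then zero-pad to 4 bytes: K' = 50 b6 00 00.
K' ⊕ ipad = 66 80 36 36; K' ⊕ opad = 0c ea 5c 5c.
Inner hash: even-index sum = 314 mod 256 = 58; odd-index sum = 182 mod 256 = 182 → 3a b6.
Outer hash (recomputed tag): even-index sum = 162 mod 256 = 162; odd-index sum = 508 mod 256 = 252 → a2 fc.
Recomputed tag = a2fc; claimed = a2fc → match.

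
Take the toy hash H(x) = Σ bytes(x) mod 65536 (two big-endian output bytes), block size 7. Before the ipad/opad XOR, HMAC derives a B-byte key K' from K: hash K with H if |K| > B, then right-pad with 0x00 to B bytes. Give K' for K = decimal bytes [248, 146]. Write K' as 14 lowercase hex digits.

Key decimal bytes [248, 146] = f8 92 is 2 bytes ≤ B = 7; zero-pad to 7 bytes: K' = f8 92 00 00 00 00 00.

f8920000000000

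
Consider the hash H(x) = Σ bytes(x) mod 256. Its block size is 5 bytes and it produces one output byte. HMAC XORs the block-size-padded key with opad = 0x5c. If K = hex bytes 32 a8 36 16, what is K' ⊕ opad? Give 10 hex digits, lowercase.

Key hex bytes 32 a8 36 16 is 4 bytes ≤ B = 5; zero-pad to 5 bytes: K' = 32 a8 36 16 00.
XOR each byte with 0x5c: 32⊕5c=6e, a8⊕5c=f4, 36⊕5c=6a, 16⊕5c=4a, 00⊕5c=5c.

6ef46a4a5c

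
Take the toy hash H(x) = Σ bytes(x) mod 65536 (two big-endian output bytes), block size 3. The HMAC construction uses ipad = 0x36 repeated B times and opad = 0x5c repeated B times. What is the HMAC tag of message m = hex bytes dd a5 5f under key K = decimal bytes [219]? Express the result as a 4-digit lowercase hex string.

017c

Key decimal bytes [219] = db is 1 byte ≤ B = 3; zero-pad to 3 bytes: K' = db 00 00.
K' ⊕ ipad = ed 36 36.  K' ⊕ opad = 87 5c 5c.
Inner input = (K'⊕ipad) ∥ m = ed 36 36 ∥ dd a5 5f.
Inner hash: sum = 237+54+54+221+165+95 = 826 → 03 3a.
Outer input = (K'⊕opad) ∥ inner = 87 5c 5c ∥ 03 3a.
Outer hash (tag): sum = 135+92+92+3+58 = 380 → 01 7c.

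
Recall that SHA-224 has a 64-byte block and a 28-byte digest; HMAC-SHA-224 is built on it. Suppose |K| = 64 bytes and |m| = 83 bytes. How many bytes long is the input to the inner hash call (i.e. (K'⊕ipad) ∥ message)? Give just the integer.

147

Key is 64 ≤ 64 bytes, zero-padded: |K'| = 64.
Inner input = (K'⊕ipad) ∥ m → 64 + 83 = 147 bytes.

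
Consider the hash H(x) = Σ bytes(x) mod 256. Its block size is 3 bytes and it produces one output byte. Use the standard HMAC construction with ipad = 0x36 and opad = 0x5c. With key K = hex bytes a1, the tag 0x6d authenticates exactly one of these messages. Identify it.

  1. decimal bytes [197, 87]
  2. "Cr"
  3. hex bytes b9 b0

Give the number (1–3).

Key hex bytes a1 is 1 byte ≤ B = 3; zero-pad to 3 bytes: K' = a1 00 00.
K' ⊕ ipad = 97 36 36; K' ⊕ opad = fd 5c 5c.
m1: inner = H(97 36 36 c5 57) = 1f; tag = H(fd 5c 5c 1f) = d4
m2: inner = H(97 36 36 43 72) = b8; tag = H(fd 5c 5c b8) = 6d ← matches
m3: inner = H(97 36 36 b9 b0) = 6c; tag = H(fd 5c 5c 6c) = 21

2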